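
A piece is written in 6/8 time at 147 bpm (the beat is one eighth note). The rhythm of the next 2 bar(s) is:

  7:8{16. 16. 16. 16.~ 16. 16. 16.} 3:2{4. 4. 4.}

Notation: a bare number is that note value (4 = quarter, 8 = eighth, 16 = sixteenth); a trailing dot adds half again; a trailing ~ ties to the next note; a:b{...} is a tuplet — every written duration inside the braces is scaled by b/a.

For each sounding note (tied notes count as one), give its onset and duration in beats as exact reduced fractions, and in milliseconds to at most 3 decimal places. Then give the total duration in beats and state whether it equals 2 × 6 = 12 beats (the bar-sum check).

1) 0.0ms=0b +349.854ms=6/7b
2) 349.854ms=6/7b +349.854ms=6/7b
3) 699.708ms=12/7b +349.854ms=6/7b
4) 1049.563ms=18/7b +699.708ms=12/7b
5) 1749.271ms=30/7b +349.854ms=6/7b
6) 2099.125ms=36/7b +349.854ms=6/7b
7) 2448.98ms=6b +816.327ms=2b
8) 3265.306ms=8b +816.327ms=2b
9) 4081.633ms=10b +816.327ms=2b
Σ=12b of 12 (147bpm 6/8) — PASS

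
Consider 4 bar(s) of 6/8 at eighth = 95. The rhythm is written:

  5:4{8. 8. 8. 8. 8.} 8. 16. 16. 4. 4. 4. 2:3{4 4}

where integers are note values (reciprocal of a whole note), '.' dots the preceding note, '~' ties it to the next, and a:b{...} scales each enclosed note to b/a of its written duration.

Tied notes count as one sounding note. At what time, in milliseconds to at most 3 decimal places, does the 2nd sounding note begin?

note 2 onset = 6/5b = 757.895ms

1. 0.0ms @ 0 + 757.895ms (6/5)
2. 757.895ms @ 6/5 + 757.895ms (6/5)
3. 1515.789ms @ 12/5 + 757.895ms (6/5)
4. 2273.684ms @ 18/5 + 757.895ms (6/5)
5. 3031.579ms @ 24/5 + 757.895ms (6/5)
6. 3789.474ms @ 6 + 947.368ms (3/2)
7. 4736.842ms @ 15/2 + 473.684ms (3/4)
8. 5210.526ms @ 33/4 + 473.684ms (3/4)
9. 5684.211ms @ 9 + 1894.737ms (3)
10. 7578.947ms @ 12 + 1894.737ms (3)
11. 9473.684ms @ 15 + 1894.737ms (3)
12. 11368.421ms @ 18 + 1894.737ms (3)
13. 13263.158ms @ 21 + 1894.737ms (3)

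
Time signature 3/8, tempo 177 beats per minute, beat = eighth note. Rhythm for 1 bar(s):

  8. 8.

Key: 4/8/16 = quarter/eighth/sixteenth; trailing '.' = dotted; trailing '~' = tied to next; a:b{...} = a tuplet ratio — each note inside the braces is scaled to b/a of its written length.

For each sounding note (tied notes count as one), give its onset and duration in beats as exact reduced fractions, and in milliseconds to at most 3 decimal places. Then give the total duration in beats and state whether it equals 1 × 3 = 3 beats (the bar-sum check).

1) 0.0ms=0b +508.475ms=3/2b
2) 508.475ms=3/2b +508.475ms=3/2b
Σ=3b of 3 (177bpm 3/8) — PASS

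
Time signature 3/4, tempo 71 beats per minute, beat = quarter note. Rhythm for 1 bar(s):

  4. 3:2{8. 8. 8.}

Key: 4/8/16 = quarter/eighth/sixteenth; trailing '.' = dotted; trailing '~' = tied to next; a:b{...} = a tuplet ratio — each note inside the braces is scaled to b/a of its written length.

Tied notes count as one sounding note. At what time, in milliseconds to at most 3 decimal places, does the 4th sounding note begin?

1. 0.0ms @ 0 + 1267.606ms (3/2)
2. 1267.606ms @ 3/2 + 422.535ms (1/2)
3. 1690.141ms @ 2 + 422.535ms (1/2)
4. 2112.676ms @ 5/2 + 422.535ms (1/2)

note 4 onset = 5/2b = 2112.676ms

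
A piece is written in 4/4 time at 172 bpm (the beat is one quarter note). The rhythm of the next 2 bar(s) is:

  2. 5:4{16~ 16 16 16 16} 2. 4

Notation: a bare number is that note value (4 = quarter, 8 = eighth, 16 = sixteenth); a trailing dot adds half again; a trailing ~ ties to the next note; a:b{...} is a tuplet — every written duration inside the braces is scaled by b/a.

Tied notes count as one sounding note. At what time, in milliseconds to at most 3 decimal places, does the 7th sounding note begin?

1. 0.0ms @ 0 + 1046.512ms (3)
2. 1046.512ms @ 3 + 139.535ms (2/5)
3. 1186.047ms @ 17/5 + 69.767ms (1/5)
4. 1255.814ms @ 18/5 + 69.767ms (1/5)
5. 1325.581ms @ 19/5 + 69.767ms (1/5)
6. 1395.349ms @ 4 + 1046.512ms (3)
7. 2441.86ms @ 7 + 348.837ms (1)

note 7 onset = 7b = 2441.86ms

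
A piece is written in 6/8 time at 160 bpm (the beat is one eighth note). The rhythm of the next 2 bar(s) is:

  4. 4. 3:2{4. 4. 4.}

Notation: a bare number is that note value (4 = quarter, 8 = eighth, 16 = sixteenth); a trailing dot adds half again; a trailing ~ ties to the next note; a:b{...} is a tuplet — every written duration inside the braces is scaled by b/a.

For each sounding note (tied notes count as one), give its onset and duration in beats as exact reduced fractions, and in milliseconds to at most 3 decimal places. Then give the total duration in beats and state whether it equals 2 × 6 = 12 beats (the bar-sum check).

1) 0.0ms=0b +1125.0ms=3b
2) 1125.0ms=3b +1125.0ms=3b
3) 2250.0ms=6b +750.0ms=2b
4) 3000.0ms=8b +750.0ms=2b
5) 3750.0ms=10b +750.0ms=2b
Σ=12b of 12 (160bpm 6/8) — PASS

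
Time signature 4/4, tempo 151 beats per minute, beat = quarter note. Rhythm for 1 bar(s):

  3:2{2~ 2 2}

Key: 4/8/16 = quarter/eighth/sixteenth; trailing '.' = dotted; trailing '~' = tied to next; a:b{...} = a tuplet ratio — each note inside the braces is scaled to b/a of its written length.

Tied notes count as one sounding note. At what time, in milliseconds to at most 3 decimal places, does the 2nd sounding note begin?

1. 0.0ms @ 0 + 1059.603ms (8/3)
2. 1059.603ms @ 8/3 + 529.801ms (4/3)

note 2 onset = 8/3b = 1059.603ms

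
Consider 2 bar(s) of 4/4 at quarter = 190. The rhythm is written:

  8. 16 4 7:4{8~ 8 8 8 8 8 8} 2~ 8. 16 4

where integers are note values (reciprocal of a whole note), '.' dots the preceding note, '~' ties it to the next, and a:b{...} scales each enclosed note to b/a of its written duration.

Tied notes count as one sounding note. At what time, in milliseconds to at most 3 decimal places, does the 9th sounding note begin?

note 9 onset = 26/7b = 1172.932ms

1. 0.0ms @ 0 + 236.842ms (3/4)
2. 236.842ms @ 3/4 + 78.947ms (1/4)
3. 315.789ms @ 1 + 315.789ms (1)
4. 631.579ms @ 2 + 180.451ms (4/7)
5. 812.03ms @ 18/7 + 90.226ms (2/7)
6. 902.256ms @ 20/7 + 90.226ms (2/7)
7. 992.481ms @ 22/7 + 90.226ms (2/7)
8. 1082.707ms @ 24/7 + 90.226ms (2/7)
9. 1172.932ms @ 26/7 + 90.226ms (2/7)
10. 1263.158ms @ 4 + 868.421ms (11/4)
11. 2131.579ms @ 27/4 + 78.947ms (1/4)
12. 2210.526ms @ 7 + 315.789ms (1)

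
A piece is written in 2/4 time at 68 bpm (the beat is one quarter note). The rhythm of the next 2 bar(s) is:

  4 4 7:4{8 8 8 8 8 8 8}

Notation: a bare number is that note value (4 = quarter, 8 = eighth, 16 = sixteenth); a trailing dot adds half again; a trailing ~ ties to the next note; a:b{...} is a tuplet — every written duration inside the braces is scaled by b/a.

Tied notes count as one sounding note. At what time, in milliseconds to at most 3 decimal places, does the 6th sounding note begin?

note 6 onset = 20/7b = 2521.008ms

1. 0.0ms @ 0 + 882.353ms (1)
2. 882.353ms @ 1 + 882.353ms (1)
3. 1764.706ms @ 2 + 252.101ms (2/7)
4. 2016.807ms @ 16/7 + 252.101ms (2/7)
5. 2268.908ms @ 18/7 + 252.101ms (2/7)
6. 2521.008ms @ 20/7 + 252.101ms (2/7)
7. 2773.109ms @ 22/7 + 252.101ms (2/7)
8. 3025.21ms @ 24/7 + 252.101ms (2/7)
9. 3277.311ms @ 26/7 + 252.101ms (2/7)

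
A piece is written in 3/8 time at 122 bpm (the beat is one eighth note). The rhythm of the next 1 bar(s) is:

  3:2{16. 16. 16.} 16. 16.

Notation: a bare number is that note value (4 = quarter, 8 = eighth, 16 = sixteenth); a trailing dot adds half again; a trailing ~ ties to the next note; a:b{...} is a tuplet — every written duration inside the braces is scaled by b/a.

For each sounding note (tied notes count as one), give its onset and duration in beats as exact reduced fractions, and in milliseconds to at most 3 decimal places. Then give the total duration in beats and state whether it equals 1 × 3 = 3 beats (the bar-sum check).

1) 0.0ms=0b +245.902ms=1/2b
2) 245.902ms=1/2b +245.902ms=1/2b
3) 491.803ms=1b +245.902ms=1/2b
4) 737.705ms=3/2b +368.852ms=3/4b
5) 1106.557ms=9/4b +368.852ms=3/4b
Σ=3b of 3 (122bpm 3/8) — PASS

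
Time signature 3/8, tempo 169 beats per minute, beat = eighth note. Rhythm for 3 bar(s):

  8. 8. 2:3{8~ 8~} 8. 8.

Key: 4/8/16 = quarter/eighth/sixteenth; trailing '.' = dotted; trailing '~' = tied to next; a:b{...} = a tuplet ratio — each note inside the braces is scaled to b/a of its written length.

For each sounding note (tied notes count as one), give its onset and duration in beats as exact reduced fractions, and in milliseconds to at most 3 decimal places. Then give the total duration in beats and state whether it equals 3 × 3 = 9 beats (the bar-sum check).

1) 0.0ms=0b +532.544ms=3/2b
2) 532.544ms=3/2b +532.544ms=3/2b
3) 1065.089ms=3b +1597.633ms=9/2b
4) 2662.722ms=15/2b +532.544ms=3/2b
Σ=9b of 9 (169bpm 3/8) — PASS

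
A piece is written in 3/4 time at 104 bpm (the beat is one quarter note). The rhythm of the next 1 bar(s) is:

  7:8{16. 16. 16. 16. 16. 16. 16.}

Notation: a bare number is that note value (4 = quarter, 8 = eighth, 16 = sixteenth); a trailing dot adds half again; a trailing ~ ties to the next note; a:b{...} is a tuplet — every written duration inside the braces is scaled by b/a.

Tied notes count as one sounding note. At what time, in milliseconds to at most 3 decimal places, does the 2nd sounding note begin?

1. 0.0ms @ 0 + 247.253ms (3/7)
2. 247.253ms @ 3/7 + 247.253ms (3/7)
3. 494.505ms @ 6/7 + 247.253ms (3/7)
4. 741.758ms @ 9/7 + 247.253ms (3/7)
5. 989.011ms @ 12/7 + 247.253ms (3/7)
6. 1236.264ms @ 15/7 + 247.253ms (3/7)
7. 1483.516ms @ 18/7 + 247.253ms (3/7)

note 2 onset = 3/7b = 247.253ms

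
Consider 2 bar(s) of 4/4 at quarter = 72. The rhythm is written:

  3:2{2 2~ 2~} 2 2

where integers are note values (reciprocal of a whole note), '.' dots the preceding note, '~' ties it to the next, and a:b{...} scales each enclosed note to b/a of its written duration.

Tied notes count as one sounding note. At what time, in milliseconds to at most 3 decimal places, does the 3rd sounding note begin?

note 3 onset = 6b = 5000.0ms

1. 0.0ms @ 0 + 1111.111ms (4/3)
2. 1111.111ms @ 4/3 + 3888.889ms (14/3)
3. 5000.0ms @ 6 + 1666.667ms (2)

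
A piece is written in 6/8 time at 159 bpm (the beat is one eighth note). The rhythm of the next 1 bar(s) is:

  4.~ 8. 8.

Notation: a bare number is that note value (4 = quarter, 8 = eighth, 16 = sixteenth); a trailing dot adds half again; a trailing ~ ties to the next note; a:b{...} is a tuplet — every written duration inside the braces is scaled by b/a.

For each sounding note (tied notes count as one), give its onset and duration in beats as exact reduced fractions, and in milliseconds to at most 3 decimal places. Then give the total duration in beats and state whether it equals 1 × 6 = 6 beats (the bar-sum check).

1) 0.0ms=0b +1698.113ms=9/2b
2) 1698.113ms=9/2b +566.038ms=3/2b
Σ=6b of 6 (159bpm 6/8) — PASS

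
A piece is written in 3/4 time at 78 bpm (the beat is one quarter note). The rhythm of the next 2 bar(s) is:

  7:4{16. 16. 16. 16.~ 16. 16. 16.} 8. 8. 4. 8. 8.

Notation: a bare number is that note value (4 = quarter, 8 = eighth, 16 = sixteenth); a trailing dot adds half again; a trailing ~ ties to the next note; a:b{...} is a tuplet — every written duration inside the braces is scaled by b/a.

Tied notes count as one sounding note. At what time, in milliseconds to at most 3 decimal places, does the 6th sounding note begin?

note 6 onset = 9/7b = 989.011ms

1. 0.0ms @ 0 + 164.835ms (3/14)
2. 164.835ms @ 3/14 + 164.835ms (3/14)
3. 329.67ms @ 3/7 + 164.835ms (3/14)
4. 494.505ms @ 9/14 + 329.67ms (3/7)
5. 824.176ms @ 15/14 + 164.835ms (3/14)
6. 989.011ms @ 9/7 + 164.835ms (3/14)
7. 1153.846ms @ 3/2 + 576.923ms (3/4)
8. 1730.769ms @ 9/4 + 576.923ms (3/4)
9. 2307.692ms @ 3 + 1153.846ms (3/2)
10. 3461.538ms @ 9/2 + 576.923ms (3/4)
11. 4038.462ms @ 21/4 + 576.923ms (3/4)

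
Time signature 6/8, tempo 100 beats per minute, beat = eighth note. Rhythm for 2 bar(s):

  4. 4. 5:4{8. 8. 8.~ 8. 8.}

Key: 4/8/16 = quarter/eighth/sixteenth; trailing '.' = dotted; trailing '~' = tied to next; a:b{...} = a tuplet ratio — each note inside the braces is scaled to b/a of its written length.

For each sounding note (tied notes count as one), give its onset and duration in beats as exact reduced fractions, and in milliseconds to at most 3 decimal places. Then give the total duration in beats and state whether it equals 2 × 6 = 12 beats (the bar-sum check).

1) 0.0ms=0b +1800.0ms=3b
2) 1800.0ms=3b +1800.0ms=3b
3) 3600.0ms=6b +720.0ms=6/5b
4) 4320.0ms=36/5b +720.0ms=6/5b
5) 5040.0ms=42/5b +1440.0ms=12/5b
6) 6480.0ms=54/5b +720.0ms=6/5b
Σ=12b of 12 (100bpm 6/8) — PASS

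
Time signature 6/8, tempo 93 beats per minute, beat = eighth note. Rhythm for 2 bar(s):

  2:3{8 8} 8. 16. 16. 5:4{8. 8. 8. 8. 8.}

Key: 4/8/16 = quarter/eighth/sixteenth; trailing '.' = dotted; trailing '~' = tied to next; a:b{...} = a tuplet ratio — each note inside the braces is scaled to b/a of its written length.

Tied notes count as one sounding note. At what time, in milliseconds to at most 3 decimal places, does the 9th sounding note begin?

1. 0.0ms @ 0 + 967.742ms (3/2)
2. 967.742ms @ 3/2 + 967.742ms (3/2)
3. 1935.484ms @ 3 + 967.742ms (3/2)
4. 2903.226ms @ 9/2 + 483.871ms (3/4)
5. 3387.097ms @ 21/4 + 483.871ms (3/4)
6. 3870.968ms @ 6 + 774.194ms (6/5)
7. 4645.161ms @ 36/5 + 774.194ms (6/5)
8. 5419.355ms @ 42/5 + 774.194ms (6/5)
9. 6193.548ms @ 48/5 + 774.194ms (6/5)
10. 6967.742ms @ 54/5 + 774.194ms (6/5)

note 9 onset = 48/5b = 6193.548ms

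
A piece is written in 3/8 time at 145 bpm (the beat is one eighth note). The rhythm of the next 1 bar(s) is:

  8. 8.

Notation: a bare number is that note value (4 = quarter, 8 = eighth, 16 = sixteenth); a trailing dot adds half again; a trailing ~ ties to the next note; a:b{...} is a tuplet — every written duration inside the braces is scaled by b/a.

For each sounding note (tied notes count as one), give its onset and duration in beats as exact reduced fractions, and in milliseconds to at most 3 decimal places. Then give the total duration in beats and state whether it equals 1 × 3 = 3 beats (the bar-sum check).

1) 0.0ms=0b +620.69ms=3/2b
2) 620.69ms=3/2b +620.69ms=3/2b
Σ=3b of 3 (145bpm 3/8) — PASS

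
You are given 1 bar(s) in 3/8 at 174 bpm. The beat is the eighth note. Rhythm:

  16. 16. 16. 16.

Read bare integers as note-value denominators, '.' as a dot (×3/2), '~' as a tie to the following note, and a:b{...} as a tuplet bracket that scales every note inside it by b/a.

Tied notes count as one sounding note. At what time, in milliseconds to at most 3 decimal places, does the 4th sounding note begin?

1. 0.0ms @ 0 + 258.621ms (3/4)
2. 258.621ms @ 3/4 + 258.621ms (3/4)
3. 517.241ms @ 3/2 + 258.621ms (3/4)
4. 775.862ms @ 9/4 + 258.621ms (3/4)

note 4 onset = 9/4b = 775.862ms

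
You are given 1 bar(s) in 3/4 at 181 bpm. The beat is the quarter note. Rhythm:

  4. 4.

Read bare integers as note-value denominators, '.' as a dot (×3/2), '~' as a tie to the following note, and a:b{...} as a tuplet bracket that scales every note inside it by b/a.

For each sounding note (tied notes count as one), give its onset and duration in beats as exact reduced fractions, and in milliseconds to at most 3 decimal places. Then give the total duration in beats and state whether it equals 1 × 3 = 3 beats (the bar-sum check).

1) 0.0ms=0b +497.238ms=3/2b
2) 497.238ms=3/2b +497.238ms=3/2b
Σ=3b of 3 (181bpm 3/4) — PASS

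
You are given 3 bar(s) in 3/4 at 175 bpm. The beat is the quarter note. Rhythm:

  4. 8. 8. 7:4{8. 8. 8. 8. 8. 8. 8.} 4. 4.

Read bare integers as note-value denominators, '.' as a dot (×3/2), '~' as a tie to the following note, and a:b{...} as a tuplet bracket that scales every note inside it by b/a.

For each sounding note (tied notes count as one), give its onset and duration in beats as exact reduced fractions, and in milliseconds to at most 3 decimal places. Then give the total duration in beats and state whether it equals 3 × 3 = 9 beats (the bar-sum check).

1) 0.0ms=0b +514.286ms=3/2b
2) 514.286ms=3/2b +257.143ms=3/4b
3) 771.429ms=9/4b +257.143ms=3/4b
4) 1028.571ms=3b +146.939ms=3/7b
5) 1175.51ms=24/7b +146.939ms=3/7b
6) 1322.449ms=27/7b +146.939ms=3/7b
7) 1469.388ms=30/7b +146.939ms=3/7b
8) 1616.327ms=33/7b +146.939ms=3/7b
9) 1763.265ms=36/7b +146.939ms=3/7b
10) 1910.204ms=39/7b +146.939ms=3/7b
11) 2057.143ms=6b +514.286ms=3/2b
12) 2571.429ms=15/2b +514.286ms=3/2b
Σ=9b of 9 (175bpm 3/4) — PASS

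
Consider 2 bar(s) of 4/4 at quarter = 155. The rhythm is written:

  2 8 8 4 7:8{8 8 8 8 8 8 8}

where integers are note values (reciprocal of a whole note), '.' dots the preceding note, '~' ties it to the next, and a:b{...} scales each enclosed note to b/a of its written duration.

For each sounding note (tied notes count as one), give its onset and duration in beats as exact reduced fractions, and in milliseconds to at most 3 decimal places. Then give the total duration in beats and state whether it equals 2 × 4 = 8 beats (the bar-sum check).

1) 0.0ms=0b +774.194ms=2b
2) 774.194ms=2b +193.548ms=1/2b
3) 967.742ms=5/2b +193.548ms=1/2b
4) 1161.29ms=3b +387.097ms=1b
5) 1548.387ms=4b +221.198ms=4/7b
6) 1769.585ms=32/7b +221.198ms=4/7b
7) 1990.783ms=36/7b +221.198ms=4/7b
8) 2211.982ms=40/7b +221.198ms=4/7b
9) 2433.18ms=44/7b +221.198ms=4/7b
10) 2654.378ms=48/7b +221.198ms=4/7b
11) 2875.576ms=52/7b +221.198ms=4/7b
Σ=8b of 8 (155bpm 4/4) — PASS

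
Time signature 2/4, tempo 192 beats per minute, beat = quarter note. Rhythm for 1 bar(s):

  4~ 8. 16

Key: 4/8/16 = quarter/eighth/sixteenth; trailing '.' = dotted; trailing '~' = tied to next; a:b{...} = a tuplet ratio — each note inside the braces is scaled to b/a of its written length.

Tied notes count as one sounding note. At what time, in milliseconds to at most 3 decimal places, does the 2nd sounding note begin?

note 2 onset = 7/4b = 546.875ms

1. 0.0ms @ 0 + 546.875ms (7/4)
2. 546.875ms @ 7/4 + 78.125ms (1/4)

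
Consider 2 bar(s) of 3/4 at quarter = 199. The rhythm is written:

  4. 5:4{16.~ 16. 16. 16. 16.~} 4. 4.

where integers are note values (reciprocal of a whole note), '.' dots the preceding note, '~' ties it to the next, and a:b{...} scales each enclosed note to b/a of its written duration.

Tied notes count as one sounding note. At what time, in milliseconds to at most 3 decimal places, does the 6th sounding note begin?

note 6 onset = 9/2b = 1356.784ms

1. 0.0ms @ 0 + 452.261ms (3/2)
2. 452.261ms @ 3/2 + 180.905ms (3/5)
3. 633.166ms @ 21/10 + 90.452ms (3/10)
4. 723.618ms @ 12/5 + 90.452ms (3/10)
5. 814.07ms @ 27/10 + 542.714ms (9/5)
6. 1356.784ms @ 9/2 + 452.261ms (3/2)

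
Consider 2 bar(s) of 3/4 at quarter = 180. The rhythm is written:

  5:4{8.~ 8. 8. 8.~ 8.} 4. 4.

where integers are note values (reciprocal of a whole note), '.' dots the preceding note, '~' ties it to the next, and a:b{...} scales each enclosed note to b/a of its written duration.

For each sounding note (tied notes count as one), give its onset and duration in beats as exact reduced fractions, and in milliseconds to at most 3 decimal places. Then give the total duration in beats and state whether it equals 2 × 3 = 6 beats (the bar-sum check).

1) 0.0ms=0b +400.0ms=6/5b
2) 400.0ms=6/5b +200.0ms=3/5b
3) 600.0ms=9/5b +400.0ms=6/5b
4) 1000.0ms=3b +500.0ms=3/2b
5) 1500.0ms=9/2b +500.0ms=3/2b
Σ=6b of 6 (180bpm 3/4) — PASS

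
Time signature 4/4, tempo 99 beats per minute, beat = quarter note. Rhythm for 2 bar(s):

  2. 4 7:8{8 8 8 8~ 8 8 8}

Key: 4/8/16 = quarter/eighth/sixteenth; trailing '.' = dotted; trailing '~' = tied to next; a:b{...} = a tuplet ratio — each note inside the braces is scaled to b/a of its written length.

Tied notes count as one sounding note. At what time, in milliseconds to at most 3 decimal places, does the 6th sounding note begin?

1. 0.0ms @ 0 + 1818.182ms (3)
2. 1818.182ms @ 3 + 606.061ms (1)
3. 2424.242ms @ 4 + 346.32ms (4/7)
4. 2770.563ms @ 32/7 + 346.32ms (4/7)
5. 3116.883ms @ 36/7 + 346.32ms (4/7)
6. 3463.203ms @ 40/7 + 692.641ms (8/7)
7. 4155.844ms @ 48/7 + 346.32ms (4/7)
8. 4502.165ms @ 52/7 + 346.32ms (4/7)

note 6 onset = 40/7b = 3463.203ms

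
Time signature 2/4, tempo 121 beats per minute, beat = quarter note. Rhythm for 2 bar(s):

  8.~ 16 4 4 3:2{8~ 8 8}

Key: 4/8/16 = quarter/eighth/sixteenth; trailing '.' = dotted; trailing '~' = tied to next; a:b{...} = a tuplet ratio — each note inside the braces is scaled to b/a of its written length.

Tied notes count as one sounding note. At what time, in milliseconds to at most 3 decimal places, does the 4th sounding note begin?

1. 0.0ms @ 0 + 495.868ms (1)
2. 495.868ms @ 1 + 495.868ms (1)
3. 991.736ms @ 2 + 495.868ms (1)
4. 1487.603ms @ 3 + 330.579ms (2/3)
5. 1818.182ms @ 11/3 + 165.289ms (1/3)

note 4 onset = 3b = 1487.603ms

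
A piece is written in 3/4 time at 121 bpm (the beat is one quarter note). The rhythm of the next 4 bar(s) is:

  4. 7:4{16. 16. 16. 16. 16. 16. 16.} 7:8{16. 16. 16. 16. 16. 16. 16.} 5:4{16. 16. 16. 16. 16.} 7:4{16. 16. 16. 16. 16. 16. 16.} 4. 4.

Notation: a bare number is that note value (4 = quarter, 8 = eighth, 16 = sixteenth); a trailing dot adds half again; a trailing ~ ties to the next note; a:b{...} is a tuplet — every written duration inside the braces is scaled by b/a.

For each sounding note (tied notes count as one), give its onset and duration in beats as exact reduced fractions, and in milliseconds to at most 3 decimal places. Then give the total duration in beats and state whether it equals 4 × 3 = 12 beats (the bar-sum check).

1) 0.0ms=0b +743.802ms=3/2b
2) 743.802ms=3/2b +106.257ms=3/14b
3) 850.059ms=12/7b +106.257ms=3/14b
4) 956.316ms=27/14b +106.257ms=3/14b
5) 1062.574ms=15/7b +106.257ms=3/14b
6) 1168.831ms=33/14b +106.257ms=3/14b
7) 1275.089ms=18/7b +106.257ms=3/14b
8) 1381.346ms=39/14b +106.257ms=3/14b
9) 1487.603ms=3b +212.515ms=3/7b
10) 1700.118ms=24/7b +212.515ms=3/7b
11) 1912.633ms=27/7b +212.515ms=3/7b
12) 2125.148ms=30/7b +212.515ms=3/7b
13) 2337.662ms=33/7b +212.515ms=3/7b
14) 2550.177ms=36/7b +212.515ms=3/7b
15) 2762.692ms=39/7b +212.515ms=3/7b
16) 2975.207ms=6b +148.76ms=3/10b
17) 3123.967ms=63/10b +148.76ms=3/10b
18) 3272.727ms=33/5b +148.76ms=3/10b
19) 3421.488ms=69/10b +148.76ms=3/10b
20) 3570.248ms=36/5b +148.76ms=3/10b
21) 3719.008ms=15/2b +106.257ms=3/14b
22) 3825.266ms=54/7b +106.257ms=3/14b
23) 3931.523ms=111/14b +106.257ms=3/14b
24) 4037.78ms=57/7b +106.257ms=3/14b
25) 4144.038ms=117/14b +106.257ms=3/14b
26) 4250.295ms=60/7b +106.257ms=3/14b
27) 4356.553ms=123/14b +106.257ms=3/14b
28) 4462.81ms=9b +743.802ms=3/2b
29) 5206.612ms=21/2b +743.802ms=3/2b
Σ=12b of 12 (121bpm 3/4) — PASS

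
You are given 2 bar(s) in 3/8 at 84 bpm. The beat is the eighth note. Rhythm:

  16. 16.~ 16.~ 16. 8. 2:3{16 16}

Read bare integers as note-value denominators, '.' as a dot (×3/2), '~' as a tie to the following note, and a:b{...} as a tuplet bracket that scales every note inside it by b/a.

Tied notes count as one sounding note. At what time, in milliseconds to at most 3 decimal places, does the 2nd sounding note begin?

note 2 onset = 3/4b = 535.714ms

1. 0.0ms @ 0 + 535.714ms (3/4)
2. 535.714ms @ 3/4 + 1607.143ms (9/4)
3. 2142.857ms @ 3 + 1071.429ms (3/2)
4. 3214.286ms @ 9/2 + 535.714ms (3/4)
5. 3750.0ms @ 21/4 + 535.714ms (3/4)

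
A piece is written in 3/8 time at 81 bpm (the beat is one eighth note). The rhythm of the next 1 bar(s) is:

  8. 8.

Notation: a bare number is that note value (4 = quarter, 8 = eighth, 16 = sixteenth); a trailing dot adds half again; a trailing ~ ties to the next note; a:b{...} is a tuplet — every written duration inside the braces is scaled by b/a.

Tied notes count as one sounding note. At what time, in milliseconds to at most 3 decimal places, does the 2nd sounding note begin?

1. 0.0ms @ 0 + 1111.111ms (3/2)
2. 1111.111ms @ 3/2 + 1111.111ms (3/2)

note 2 onset = 3/2b = 1111.111ms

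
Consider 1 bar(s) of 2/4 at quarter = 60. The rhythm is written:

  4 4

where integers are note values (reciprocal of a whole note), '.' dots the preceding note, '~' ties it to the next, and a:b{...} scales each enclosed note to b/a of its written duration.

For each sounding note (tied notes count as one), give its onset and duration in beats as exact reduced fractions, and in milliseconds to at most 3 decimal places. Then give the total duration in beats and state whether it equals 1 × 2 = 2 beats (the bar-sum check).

1) 0.0ms=0b +1000.0ms=1b
2) 1000.0ms=1b +1000.0ms=1b
Σ=2b of 2 (60bpm 2/4) — PASS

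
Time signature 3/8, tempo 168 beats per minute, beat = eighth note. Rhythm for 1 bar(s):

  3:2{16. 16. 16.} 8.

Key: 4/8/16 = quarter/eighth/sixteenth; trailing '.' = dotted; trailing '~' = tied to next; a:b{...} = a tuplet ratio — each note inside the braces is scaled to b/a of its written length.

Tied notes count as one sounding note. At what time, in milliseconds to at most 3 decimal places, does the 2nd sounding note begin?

note 2 onset = 1/2b = 178.571ms

1. 0.0ms @ 0 + 178.571ms (1/2)
2. 178.571ms @ 1/2 + 178.571ms (1/2)
3. 357.143ms @ 1 + 178.571ms (1/2)
4. 535.714ms @ 3/2 + 535.714ms (3/2)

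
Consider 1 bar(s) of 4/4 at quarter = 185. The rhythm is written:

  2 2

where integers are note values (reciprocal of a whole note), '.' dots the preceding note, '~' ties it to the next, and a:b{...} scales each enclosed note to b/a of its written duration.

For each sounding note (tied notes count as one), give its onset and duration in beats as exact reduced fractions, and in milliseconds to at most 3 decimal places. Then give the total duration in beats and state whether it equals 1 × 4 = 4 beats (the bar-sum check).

1) 0.0ms=0b +648.649ms=2b
2) 648.649ms=2b +648.649ms=2b
Σ=4b of 4 (185bpm 4/4) — PASS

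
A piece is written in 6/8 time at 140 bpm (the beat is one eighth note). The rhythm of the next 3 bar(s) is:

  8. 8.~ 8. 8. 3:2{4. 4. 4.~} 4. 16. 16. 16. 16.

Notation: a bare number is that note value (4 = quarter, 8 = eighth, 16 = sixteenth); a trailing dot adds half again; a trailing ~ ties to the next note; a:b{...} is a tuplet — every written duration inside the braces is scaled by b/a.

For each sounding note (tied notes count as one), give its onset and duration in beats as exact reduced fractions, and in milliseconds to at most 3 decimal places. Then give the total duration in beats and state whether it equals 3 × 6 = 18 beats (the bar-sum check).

1) 0.0ms=0b +642.857ms=3/2b
2) 642.857ms=3/2b +1285.714ms=3b
3) 1928.571ms=9/2b +642.857ms=3/2b
4) 2571.429ms=6b +857.143ms=2b
5) 3428.571ms=8b +857.143ms=2b
6) 4285.714ms=10b +2142.857ms=5b
7) 6428.571ms=15b +321.429ms=3/4b
8) 6750.0ms=63/4b +321.429ms=3/4b
9) 7071.429ms=33/2b +321.429ms=3/4b
10) 7392.857ms=69/4b +321.429ms=3/4b
Σ=18b of 18 (140bpm 6/8) — PASS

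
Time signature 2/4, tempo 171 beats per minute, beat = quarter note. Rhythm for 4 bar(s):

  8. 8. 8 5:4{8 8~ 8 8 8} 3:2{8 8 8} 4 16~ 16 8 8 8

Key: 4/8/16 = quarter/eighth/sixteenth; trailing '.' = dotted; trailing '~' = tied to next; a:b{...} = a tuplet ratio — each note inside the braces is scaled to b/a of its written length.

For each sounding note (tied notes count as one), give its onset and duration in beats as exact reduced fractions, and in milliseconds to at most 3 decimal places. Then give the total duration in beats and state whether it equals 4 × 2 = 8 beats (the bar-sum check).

1) 0.0ms=0b +263.158ms=3/4b
2) 263.158ms=3/4b +263.158ms=3/4b
3) 526.316ms=3/2b +175.439ms=1/2b
4) 701.754ms=2b +140.351ms=2/5b
5) 842.105ms=12/5b +280.702ms=4/5b
6) 1122.807ms=16/5b +140.351ms=2/5b
7) 1263.158ms=18/5b +140.351ms=2/5b
8) 1403.509ms=4b +116.959ms=1/3b
9) 1520.468ms=13/3b +116.959ms=1/3b
10) 1637.427ms=14/3b +116.959ms=1/3b
11) 1754.386ms=5b +350.877ms=1b
12) 2105.263ms=6b +175.439ms=1/2b
13) 2280.702ms=13/2b +175.439ms=1/2b
14) 2456.14ms=7b +175.439ms=1/2b
15) 2631.579ms=15/2b +175.439ms=1/2b
Σ=8b of 8 (171bpm 2/4) — PASS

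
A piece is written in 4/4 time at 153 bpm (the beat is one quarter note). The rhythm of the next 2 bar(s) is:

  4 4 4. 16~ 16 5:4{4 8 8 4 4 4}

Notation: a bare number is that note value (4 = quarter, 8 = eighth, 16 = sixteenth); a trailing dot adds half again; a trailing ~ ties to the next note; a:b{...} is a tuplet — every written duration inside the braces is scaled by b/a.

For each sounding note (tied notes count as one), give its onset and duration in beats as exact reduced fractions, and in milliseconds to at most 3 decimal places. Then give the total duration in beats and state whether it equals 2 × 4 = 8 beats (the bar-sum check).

1) 0.0ms=0b +392.157ms=1b
2) 392.157ms=1b +392.157ms=1b
3) 784.314ms=2b +588.235ms=3/2b
4) 1372.549ms=7/2b +196.078ms=1/2b
5) 1568.627ms=4b +313.725ms=4/5b
6) 1882.353ms=24/5b +156.863ms=2/5b
7) 2039.216ms=26/5b +156.863ms=2/5b
8) 2196.078ms=28/5b +313.725ms=4/5b
9) 2509.804ms=32/5b +313.725ms=4/5b
10) 2823.529ms=36/5b +313.725ms=4/5b
Σ=8b of 8 (153bpm 4/4) — PASS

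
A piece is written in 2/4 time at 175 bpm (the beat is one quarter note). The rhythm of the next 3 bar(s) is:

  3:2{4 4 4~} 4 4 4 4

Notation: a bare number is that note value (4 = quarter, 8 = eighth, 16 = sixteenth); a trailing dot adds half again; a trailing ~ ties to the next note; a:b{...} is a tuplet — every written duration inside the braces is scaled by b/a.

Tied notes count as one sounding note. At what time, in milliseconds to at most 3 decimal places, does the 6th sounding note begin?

note 6 onset = 5b = 1714.286ms

1. 0.0ms @ 0 + 228.571ms (2/3)
2. 228.571ms @ 2/3 + 228.571ms (2/3)
3. 457.143ms @ 4/3 + 571.429ms (5/3)
4. 1028.571ms @ 3 + 342.857ms (1)
5. 1371.429ms @ 4 + 342.857ms (1)
6. 1714.286ms @ 5 + 342.857ms (1)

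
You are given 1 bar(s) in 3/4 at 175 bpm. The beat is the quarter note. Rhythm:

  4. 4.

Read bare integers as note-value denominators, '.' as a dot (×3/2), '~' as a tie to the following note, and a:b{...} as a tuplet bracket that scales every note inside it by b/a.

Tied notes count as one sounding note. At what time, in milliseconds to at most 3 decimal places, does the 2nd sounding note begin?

1. 0.0ms @ 0 + 514.286ms (3/2)
2. 514.286ms @ 3/2 + 514.286ms (3/2)

note 2 onset = 3/2b = 514.286ms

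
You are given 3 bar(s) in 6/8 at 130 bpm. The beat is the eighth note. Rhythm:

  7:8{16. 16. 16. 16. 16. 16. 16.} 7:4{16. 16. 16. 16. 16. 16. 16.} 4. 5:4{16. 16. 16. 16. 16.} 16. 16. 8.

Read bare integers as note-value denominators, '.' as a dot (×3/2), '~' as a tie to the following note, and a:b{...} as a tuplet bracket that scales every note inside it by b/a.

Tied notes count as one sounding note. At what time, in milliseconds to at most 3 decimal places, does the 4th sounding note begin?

note 4 onset = 18/7b = 1186.813ms

1. 0.0ms @ 0 + 395.604ms (6/7)
2. 395.604ms @ 6/7 + 395.604ms (6/7)
3. 791.209ms @ 12/7 + 395.604ms (6/7)
4. 1186.813ms @ 18/7 + 395.604ms (6/7)
5. 1582.418ms @ 24/7 + 395.604ms (6/7)
6. 1978.022ms @ 30/7 + 395.604ms (6/7)
7. 2373.626ms @ 36/7 + 395.604ms (6/7)
8. 2769.231ms @ 6 + 197.802ms (3/7)
9. 2967.033ms @ 45/7 + 197.802ms (3/7)
10. 3164.835ms @ 48/7 + 197.802ms (3/7)
11. 3362.637ms @ 51/7 + 197.802ms (3/7)
12. 3560.44ms @ 54/7 + 197.802ms (3/7)
13. 3758.242ms @ 57/7 + 197.802ms (3/7)
14. 3956.044ms @ 60/7 + 197.802ms (3/7)
15. 4153.846ms @ 9 + 1384.615ms (3)
16. 5538.462ms @ 12 + 276.923ms (3/5)
17. 5815.385ms @ 63/5 + 276.923ms (3/5)
18. 6092.308ms @ 66/5 + 276.923ms (3/5)
19. 6369.231ms @ 69/5 + 276.923ms (3/5)
20. 6646.154ms @ 72/5 + 276.923ms (3/5)
21. 6923.077ms @ 15 + 346.154ms (3/4)
22. 7269.231ms @ 63/4 + 346.154ms (3/4)
23. 7615.385ms @ 33/2 + 692.308ms (3/2)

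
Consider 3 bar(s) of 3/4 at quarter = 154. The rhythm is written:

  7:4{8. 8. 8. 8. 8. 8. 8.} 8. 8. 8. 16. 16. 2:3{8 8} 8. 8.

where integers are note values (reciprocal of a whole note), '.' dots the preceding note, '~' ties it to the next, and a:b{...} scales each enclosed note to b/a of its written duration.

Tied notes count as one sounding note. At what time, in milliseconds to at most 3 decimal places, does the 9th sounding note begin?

1. 0.0ms @ 0 + 166.976ms (3/7)
2. 166.976ms @ 3/7 + 166.976ms (3/7)
3. 333.952ms @ 6/7 + 166.976ms (3/7)
4. 500.928ms @ 9/7 + 166.976ms (3/7)
5. 667.904ms @ 12/7 + 166.976ms (3/7)
6. 834.879ms @ 15/7 + 166.976ms (3/7)
7. 1001.855ms @ 18/7 + 166.976ms (3/7)
8. 1168.831ms @ 3 + 292.208ms (3/4)
9. 1461.039ms @ 15/4 + 292.208ms (3/4)
10. 1753.247ms @ 9/2 + 292.208ms (3/4)
11. 2045.455ms @ 21/4 + 146.104ms (3/8)
12. 2191.558ms @ 45/8 + 146.104ms (3/8)
13. 2337.662ms @ 6 + 292.208ms (3/4)
14. 2629.87ms @ 27/4 + 292.208ms (3/4)
15. 2922.078ms @ 15/2 + 292.208ms (3/4)
16. 3214.286ms @ 33/4 + 292.208ms (3/4)

note 9 onset = 15/4b = 1461.039ms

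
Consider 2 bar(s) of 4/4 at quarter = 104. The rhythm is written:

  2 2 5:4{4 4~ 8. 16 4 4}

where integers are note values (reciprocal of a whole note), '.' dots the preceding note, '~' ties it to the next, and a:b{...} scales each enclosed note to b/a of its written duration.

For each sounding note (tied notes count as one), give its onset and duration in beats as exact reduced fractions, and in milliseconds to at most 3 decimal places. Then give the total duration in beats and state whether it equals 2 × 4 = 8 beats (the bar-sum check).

1) 0.0ms=0b +1153.846ms=2b
2) 1153.846ms=2b +1153.846ms=2b
3) 2307.692ms=4b +461.538ms=4/5b
4) 2769.231ms=24/5b +807.692ms=7/5b
5) 3576.923ms=31/5b +115.385ms=1/5b
6) 3692.308ms=32/5b +461.538ms=4/5b
7) 4153.846ms=36/5b +461.538ms=4/5b
Σ=8b of 8 (104bpm 4/4) — PASS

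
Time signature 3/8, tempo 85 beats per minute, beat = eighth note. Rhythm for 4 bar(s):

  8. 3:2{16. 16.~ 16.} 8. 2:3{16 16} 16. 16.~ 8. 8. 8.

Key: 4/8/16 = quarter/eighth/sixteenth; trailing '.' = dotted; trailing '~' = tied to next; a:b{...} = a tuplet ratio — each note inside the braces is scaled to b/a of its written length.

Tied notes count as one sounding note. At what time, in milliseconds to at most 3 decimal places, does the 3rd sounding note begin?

note 3 onset = 2b = 1411.765ms

1. 0.0ms @ 0 + 1058.824ms (3/2)
2. 1058.824ms @ 3/2 + 352.941ms (1/2)
3. 1411.765ms @ 2 + 705.882ms (1)
4. 2117.647ms @ 3 + 1058.824ms (3/2)
5. 3176.471ms @ 9/2 + 529.412ms (3/4)
6. 3705.882ms @ 21/4 + 529.412ms (3/4)
7. 4235.294ms @ 6 + 529.412ms (3/4)
8. 4764.706ms @ 27/4 + 1588.235ms (9/4)
9. 6352.941ms @ 9 + 1058.824ms (3/2)
10. 7411.765ms @ 21/2 + 1058.824ms (3/2)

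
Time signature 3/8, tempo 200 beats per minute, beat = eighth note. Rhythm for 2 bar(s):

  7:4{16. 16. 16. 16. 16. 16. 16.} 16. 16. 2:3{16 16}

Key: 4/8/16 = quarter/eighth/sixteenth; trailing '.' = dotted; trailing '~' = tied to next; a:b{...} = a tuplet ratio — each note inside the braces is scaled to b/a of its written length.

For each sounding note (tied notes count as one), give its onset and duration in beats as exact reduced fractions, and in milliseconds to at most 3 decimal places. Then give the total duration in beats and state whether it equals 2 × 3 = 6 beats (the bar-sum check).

1) 0.0ms=0b +128.571ms=3/7b
2) 128.571ms=3/7b +128.571ms=3/7b
3) 257.143ms=6/7b +128.571ms=3/7b
4) 385.714ms=9/7b +128.571ms=3/7b
5) 514.286ms=12/7b +128.571ms=3/7b
6) 642.857ms=15/7b +128.571ms=3/7b
7) 771.429ms=18/7b +128.571ms=3/7b
8) 900.0ms=3b +225.0ms=3/4b
9) 1125.0ms=15/4b +225.0ms=3/4b
10) 1350.0ms=9/2b +225.0ms=3/4b
11) 1575.0ms=21/4b +225.0ms=3/4b
Σ=6b of 6 (200bpm 3/8) — PASS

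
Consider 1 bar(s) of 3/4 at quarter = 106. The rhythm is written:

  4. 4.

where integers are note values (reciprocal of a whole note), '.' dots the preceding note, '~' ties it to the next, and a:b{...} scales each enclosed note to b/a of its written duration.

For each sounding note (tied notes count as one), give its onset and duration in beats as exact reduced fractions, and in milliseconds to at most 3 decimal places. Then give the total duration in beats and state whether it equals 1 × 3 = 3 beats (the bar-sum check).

1) 0.0ms=0b +849.057ms=3/2b
2) 849.057ms=3/2b +849.057ms=3/2b
Σ=3b of 3 (106bpm 3/4) — PASS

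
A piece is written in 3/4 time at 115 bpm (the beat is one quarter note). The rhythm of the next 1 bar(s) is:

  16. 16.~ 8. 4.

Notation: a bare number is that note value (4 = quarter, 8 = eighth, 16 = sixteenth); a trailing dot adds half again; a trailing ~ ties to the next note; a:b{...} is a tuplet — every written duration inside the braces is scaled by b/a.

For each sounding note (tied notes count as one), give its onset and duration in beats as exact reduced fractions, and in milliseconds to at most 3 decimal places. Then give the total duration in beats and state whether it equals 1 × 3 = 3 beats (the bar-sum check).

1) 0.0ms=0b +195.652ms=3/8b
2) 195.652ms=3/8b +586.957ms=9/8b
3) 782.609ms=3/2b +782.609ms=3/2b
Σ=3b of 3 (115bpm 3/4) — PASS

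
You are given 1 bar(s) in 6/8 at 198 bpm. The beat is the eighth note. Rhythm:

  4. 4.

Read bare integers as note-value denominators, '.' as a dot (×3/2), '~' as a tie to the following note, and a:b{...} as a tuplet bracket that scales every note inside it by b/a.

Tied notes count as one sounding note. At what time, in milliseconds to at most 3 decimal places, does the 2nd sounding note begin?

1. 0.0ms @ 0 + 909.091ms (3)
2. 909.091ms @ 3 + 909.091ms (3)

note 2 onset = 3b = 909.091ms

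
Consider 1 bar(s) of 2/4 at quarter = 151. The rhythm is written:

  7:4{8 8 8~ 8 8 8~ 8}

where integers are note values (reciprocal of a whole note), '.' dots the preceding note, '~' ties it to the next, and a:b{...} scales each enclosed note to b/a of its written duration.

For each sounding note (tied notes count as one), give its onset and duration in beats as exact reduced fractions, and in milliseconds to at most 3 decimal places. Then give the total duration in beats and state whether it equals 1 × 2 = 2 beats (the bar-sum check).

1) 0.0ms=0b +113.529ms=2/7b
2) 113.529ms=2/7b +113.529ms=2/7b
3) 227.058ms=4/7b +227.058ms=4/7b
4) 454.115ms=8/7b +113.529ms=2/7b
5) 567.644ms=10/7b +227.058ms=4/7b
Σ=2b of 2 (151bpm 2/4) — PASS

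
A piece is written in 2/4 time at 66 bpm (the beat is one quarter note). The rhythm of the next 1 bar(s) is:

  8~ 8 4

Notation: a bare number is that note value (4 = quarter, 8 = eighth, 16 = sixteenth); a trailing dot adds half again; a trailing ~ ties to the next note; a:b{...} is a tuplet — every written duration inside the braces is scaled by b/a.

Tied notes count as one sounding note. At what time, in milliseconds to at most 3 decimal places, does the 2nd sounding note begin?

1. 0.0ms @ 0 + 909.091ms (1)
2. 909.091ms @ 1 + 909.091ms (1)

note 2 onset = 1b = 909.091ms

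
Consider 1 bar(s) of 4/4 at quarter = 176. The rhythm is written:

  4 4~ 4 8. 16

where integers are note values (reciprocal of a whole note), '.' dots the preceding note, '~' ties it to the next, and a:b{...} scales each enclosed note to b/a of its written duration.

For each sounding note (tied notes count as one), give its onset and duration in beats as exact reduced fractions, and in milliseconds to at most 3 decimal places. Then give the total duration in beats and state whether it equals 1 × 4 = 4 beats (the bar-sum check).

1) 0.0ms=0b +340.909ms=1b
2) 340.909ms=1b +681.818ms=2b
3) 1022.727ms=3b +255.682ms=3/4b
4) 1278.409ms=15/4b +85.227ms=1/4b
Σ=4b of 4 (176bpm 4/4) — PASS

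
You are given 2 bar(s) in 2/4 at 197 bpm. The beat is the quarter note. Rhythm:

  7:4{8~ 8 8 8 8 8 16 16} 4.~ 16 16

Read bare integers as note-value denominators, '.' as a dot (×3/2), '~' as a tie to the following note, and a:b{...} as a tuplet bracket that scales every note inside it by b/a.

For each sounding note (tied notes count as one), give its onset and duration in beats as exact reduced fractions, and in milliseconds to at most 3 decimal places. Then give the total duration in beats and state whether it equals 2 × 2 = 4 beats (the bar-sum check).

1) 0.0ms=0b +174.039ms=4/7b
2) 174.039ms=4/7b +87.02ms=2/7b
3) 261.059ms=6/7b +87.02ms=2/7b
4) 348.078ms=8/7b +87.02ms=2/7b
5) 435.098ms=10/7b +87.02ms=2/7b
6) 522.117ms=12/7b +43.51ms=1/7b
7) 565.627ms=13/7b +43.51ms=1/7b
8) 609.137ms=2b +532.995ms=7/4b
9) 1142.132ms=15/4b +76.142ms=1/4b
Σ=4b of 4 (197bpm 2/4) — PASS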